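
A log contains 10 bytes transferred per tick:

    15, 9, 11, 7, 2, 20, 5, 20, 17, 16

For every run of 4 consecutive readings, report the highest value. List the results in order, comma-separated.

15 9 11 7 → max 15
9 11 7 2 → max 11
11 7 2 20 → max 20
7 2 20 5 → max 20
2 20 5 20 → max 20
20 5 20 17 → max 20
5 20 17 16 → max 20

15, 11, 20, 20, 20, 20, 20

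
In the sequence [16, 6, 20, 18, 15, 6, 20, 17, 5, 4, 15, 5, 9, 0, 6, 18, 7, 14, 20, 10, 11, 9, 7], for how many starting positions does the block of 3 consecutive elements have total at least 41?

(16, 6, 20) → sum 42  ≥ 41 ✓
(6, 20, 18) → sum 44  ≥ 41 ✓
(20, 18, 15) → sum 53  ≥ 41 ✓
(18, 15, 6) → sum 39
(15, 6, 20) → sum 41  ≥ 41 ✓
(6, 20, 17) → sum 43  ≥ 41 ✓
(20, 17, 5) → sum 42  ≥ 41 ✓
(17, 5, 4) → sum 26
(5, 4, 15) → sum 24
(4, 15, 5) → sum 24
(15, 5, 9) → sum 29
(5, 9, 0) → sum 14
(9, 0, 6) → sum 15
(0, 6, 18) → sum 24
(6, 18, 7) → sum 31
(18, 7, 14) → sum 39
(7, 14, 20) → sum 41  ≥ 41 ✓
(14, 20, 10) → sum 44  ≥ 41 ✓
(20, 10, 11) → sum 41  ≥ 41 ✓
(10, 11, 9) → sum 30
(11, 9, 7) → sum 27
9 windows satisfy the condition.

9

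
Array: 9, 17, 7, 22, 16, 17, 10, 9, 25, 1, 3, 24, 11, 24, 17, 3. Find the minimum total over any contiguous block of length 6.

Each size-6 window and its sum:
9 17 7 22 16 17 → sum 88
17 7 22 16 17 10 → sum 89
7 22 16 17 10 9 → sum 81
22 16 17 10 9 25 → sum 99
16 17 10 9 25 1 → sum 78
17 10 9 25 1 3 → sum 65
10 9 25 1 3 24 → sum 72
9 25 1 3 24 11 → sum 73
25 1 3 24 11 24 → sum 88
1 3 24 11 24 17 → sum 80
3 24 11 24 17 3 → sum 82
Minimum of these is 65.

65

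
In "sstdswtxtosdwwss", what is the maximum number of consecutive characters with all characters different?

[s] len 1
[s] len 1
[s, t] len 2
[s, t, d] len 3
[t, d, s] len 3
[t, d, s, w] len 4
[d, s, w, t] len 4
[d, s, w, t, x] len 5
[x, t] len 2
[x, t, o] len 3
[x, t, o, s] len 4
[x, t, o, s, d] len 5
[x, t, o, s, d, w] len 6
[w] len 1
[w, s] len 2
[s] len 1
Longest all-distinct length: 6.

6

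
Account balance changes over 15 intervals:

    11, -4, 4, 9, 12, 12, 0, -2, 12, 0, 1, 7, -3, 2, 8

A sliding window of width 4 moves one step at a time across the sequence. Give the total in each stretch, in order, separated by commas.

20, 21, 37, 33, 22, 22, 10, 11, 20, 5, 7, 14

[11, -4, 4, 9] → sum 20
[-4, 4, 9, 12] → sum 21
[4, 9, 12, 12] → sum 37
[9, 12, 12, 0] → sum 33
[12, 12, 0, -2] → sum 22
[12, 0, -2, 12] → sum 22
[0, -2, 12, 0] → sum 10
[-2, 12, 0, 1] → sum 11
[12, 0, 1, 7] → sum 20
[0, 1, 7, -3] → sum 5
[1, 7, -3, 2] → sum 7
[7, -3, 2, 8] → sum 14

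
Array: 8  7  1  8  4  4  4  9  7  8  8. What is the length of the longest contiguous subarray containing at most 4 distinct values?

add 8: window [8] (1 distinct), len 1
add 7: window [8, 7] (2 distinct), len 2
add 1: window [8, 7, 1] (3 distinct), len 3
add 8: window [8, 7, 1, 8] (3 distinct), len 4
add 4: window [8, 7, 1, 8, 4] (4 distinct), len 5
add 4: window [8, 7, 1, 8, 4, 4] (4 distinct), len 6
add 4: window [8, 7, 1, 8, 4, 4, 4] (4 distinct), len 7
add 9: window [1, 8, 4, 4, 4, 9] (4 distinct), len 6
add 7: window [8, 4, 4, 4, 9, 7] (4 distinct), len 6
add 8: window [8, 4, 4, 4, 9, 7, 8] (4 distinct), len 7
add 8: window [8, 4, 4, 4, 9, 7, 8, 8] (4 distinct), len 8
Longest length with ≤4 distinct: 8.

8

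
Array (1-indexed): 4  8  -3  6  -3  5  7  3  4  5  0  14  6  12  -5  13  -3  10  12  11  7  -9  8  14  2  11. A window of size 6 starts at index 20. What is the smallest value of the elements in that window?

Elements at indices 20..25: 11, 7, -9, 8, 14, 2
min(11, 7, -9, 8, 14, 2) = -9

-9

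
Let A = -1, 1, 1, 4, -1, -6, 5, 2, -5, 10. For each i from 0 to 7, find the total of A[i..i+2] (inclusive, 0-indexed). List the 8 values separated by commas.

1, 6, 4, -3, -2, 1, 2, 7

(-1, 1, 1) → sum 1
(1, 1, 4) → sum 6
(1, 4, -1) → sum 4
(4, -1, -6) → sum -3
(-1, -6, 5) → sum -2
(-6, 5, 2) → sum 1
(5, 2, -5) → sum 2
(2, -5, 10) → sum 7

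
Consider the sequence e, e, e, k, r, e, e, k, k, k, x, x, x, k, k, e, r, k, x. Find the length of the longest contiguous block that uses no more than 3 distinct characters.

add e: window [e] (1 distinct), len 1
add e: window [e, e] (1 distinct), len 2
add e: window [e, e, e] (1 distinct), len 3
add k: window [e, e, e, k] (2 distinct), len 4
add r: window [e, e, e, k, r] (3 distinct), len 5
add e: window [e, e, e, k, r, e] (3 distinct), len 6
add e: window [e, e, e, k, r, e, e] (3 distinct), len 7
add k: window [e, e, e, k, r, e, e, k] (3 distinct), len 8
add k: window [e, e, e, k, r, e, e, k, k] (3 distinct), len 9
add k: window [e, e, e, k, r, e, e, k, k, k] (3 distinct), len 10
add x: window [e, e, k, k, k, x] (3 distinct), len 6
add x: window [e, e, k, k, k, x, x] (3 distinct), len 7
add x: window [e, e, k, k, k, x, x, x] (3 distinct), len 8
add k: window [e, e, k, k, k, x, x, x, k] (3 distinct), len 9
add k: window [e, e, k, k, k, x, x, x, k, k] (3 distinct), len 10
add e: window [e, e, k, k, k, x, x, x, k, k, e] (3 distinct), len 11
add r: window [k, k, e, r] (3 distinct), len 4
add k: window [k, k, e, r, k] (3 distinct), len 5
add x: window [r, k, x] (3 distinct), len 3
Longest length with ≤3 distinct: 11.

11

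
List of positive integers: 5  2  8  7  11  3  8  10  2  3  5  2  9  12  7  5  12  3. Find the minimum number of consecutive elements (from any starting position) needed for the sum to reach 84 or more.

add 5: running sum 5 < 84
add 2: running sum 7 < 84
add 8: running sum 15 < 84
add 7: running sum 22 < 84
add 11: running sum 33 < 84
add 3: running sum 36 < 84
add 8: running sum 44 < 84
add 10: running sum 54 < 84
add 2: running sum 56 < 84
add 3: running sum 59 < 84
add 5: running sum 64 < 84
add 2: running sum 66 < 84
add 9: running sum 75 < 84
add 12: shortest ending here [5, 2, 8, 7, 11, 3, 8, 10, 2, 3, 5, 2, 9, 12] sum 87, len 14
add 7: shortest ending here [8, 7, 11, 3, 8, 10, 2, 3, 5, 2, 9, 12, 7] sum 87, len 13
add 5: shortest ending here [7, 11, 3, 8, 10, 2, 3, 5, 2, 9, 12, 7, 5] sum 84, len 13
add 12: shortest ending here [11, 3, 8, 10, 2, 3, 5, 2, 9, 12, 7, 5, 12] sum 89, len 13
add 3: shortest ending here [11, 3, 8, 10, 2, 3, 5, 2, 9, 12, 7, 5, 12, 3] sum 92, len 14
Shortest qualifying length: 13.

13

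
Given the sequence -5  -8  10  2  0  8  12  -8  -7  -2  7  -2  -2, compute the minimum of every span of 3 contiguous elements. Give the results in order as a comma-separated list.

-5 -8 10 → min -8
-8 10 2 → min -8
10 2 0 → min 0
2 0 8 → min 0
0 8 12 → min 0
8 12 -8 → min -8
12 -8 -7 → min -8
-8 -7 -2 → min -8
-7 -2 7 → min -7
-2 7 -2 → min -2
7 -2 -2 → min -2

-8, -8, 0, 0, 0, -8, -8, -8, -7, -2, -2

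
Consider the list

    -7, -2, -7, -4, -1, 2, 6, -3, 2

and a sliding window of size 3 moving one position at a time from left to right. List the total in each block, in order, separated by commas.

-16, -13, -12, -3, 7, 5, 5

(-7, -2, -7) → sum -16
(-2, -7, -4) → sum -13
(-7, -4, -1) → sum -12
(-4, -1, 2) → sum -3
(-1, 2, 6) → sum 7
(2, 6, -3) → sum 5
(6, -3, 2) → sum 5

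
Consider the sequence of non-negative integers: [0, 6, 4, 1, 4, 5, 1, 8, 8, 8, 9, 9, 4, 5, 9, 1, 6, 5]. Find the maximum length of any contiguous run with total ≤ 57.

→ 0: sum 0, len 1
→ 6: sum 6, len 2
→ 4: sum 10, len 3
→ 1: sum 11, len 4
→ 4: sum 15, len 5
→ 5: sum 20, len 6
→ 1: sum 21, len 7
→ 8: sum 29, len 8
→ 8: sum 37, len 9
→ 8: sum 45, len 10
→ 9: sum 54, len 11
→ 9 (dropped 0, 6): sum 57, len 10
→ 4 (dropped 4): sum 57, len 10
→ 5 (dropped 1, 4): sum 57, len 9
→ 9 (dropped 5, 1, 8): sum 52, len 7
→ 1: sum 53, len 8
→ 6 (dropped 8): sum 51, len 8
→ 5: sum 56, len 9
Longest length seen: 11.

11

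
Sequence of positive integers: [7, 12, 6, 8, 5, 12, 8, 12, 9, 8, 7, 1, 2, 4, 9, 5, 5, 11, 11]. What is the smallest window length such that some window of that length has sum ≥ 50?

6

add 7: running sum 7 < 50
add 12: running sum 19 < 50
add 6: running sum 25 < 50
add 8: running sum 33 < 50
add 5: running sum 38 < 50
end 5: [7, 12, 6, 8, 5, 12] sum 50, len 6
end 6: [12, 6, 8, 5, 12, 8] sum 51, len 6
end 7: [6, 8, 5, 12, 8, 12] sum 51, len 6
end 8: [8, 5, 12, 8, 12, 9] sum 54, len 6
end 9: [5, 12, 8, 12, 9, 8] sum 54, len 6
end 10: [12, 8, 12, 9, 8, 7] sum 56, len 6
end 11: [12, 8, 12, 9, 8, 7, 1] sum 57, len 7
end 12: [12, 8, 12, 9, 8, 7, 1, 2] sum 59, len 8
end 13: [8, 12, 9, 8, 7, 1, 2, 4] sum 51, len 8
end 14: [12, 9, 8, 7, 1, 2, 4, 9] sum 52, len 8
end 15: [12, 9, 8, 7, 1, 2, 4, 9, 5] sum 57, len 9
end 16: [9, 8, 7, 1, 2, 4, 9, 5, 5] sum 50, len 9
end 17: [8, 7, 1, 2, 4, 9, 5, 5, 11] sum 52, len 9
end 18: [7, 1, 2, 4, 9, 5, 5, 11, 11] sum 55, len 9
Shortest qualifying length: 6.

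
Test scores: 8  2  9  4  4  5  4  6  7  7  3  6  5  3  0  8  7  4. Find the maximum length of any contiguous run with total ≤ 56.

Extend to the right; shrink from the left whenever the sum exceeds 56:
→ 8: sum 8, len 1
→ 2: sum 10, len 2
→ 9: sum 19, len 3
→ 4: sum 23, len 4
→ 4: sum 27, len 5
→ 5: sum 32, len 6
→ 4: sum 36, len 7
→ 6: sum 42, len 8
→ 7: sum 49, len 9
→ 7: sum 56, len 10
→ 3 (dropped 8): sum 51, len 10
→ 6 (dropped 2): sum 55, len 10
→ 5 (dropped 9): sum 51, len 10
→ 3: sum 54, len 11
→ 0: sum 54, len 12
→ 8 (dropped 4, 4): sum 54, len 11
→ 7 (dropped 5): sum 56, len 11
→ 4 (dropped 4): sum 56, len 11
Longest length seen: 12.

12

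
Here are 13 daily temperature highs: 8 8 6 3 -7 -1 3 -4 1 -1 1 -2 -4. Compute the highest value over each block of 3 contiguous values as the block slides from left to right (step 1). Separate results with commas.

8 8 6 → max 8
8 6 3 → max 8
6 3 -7 → max 6
3 -7 -1 → max 3
-7 -1 3 → max 3
-1 3 -4 → max 3
3 -4 1 → max 3
-4 1 -1 → max 1
1 -1 1 → max 1
-1 1 -2 → max 1
1 -2 -4 → max 1

8, 8, 6, 3, 3, 3, 3, 1, 1, 1, 1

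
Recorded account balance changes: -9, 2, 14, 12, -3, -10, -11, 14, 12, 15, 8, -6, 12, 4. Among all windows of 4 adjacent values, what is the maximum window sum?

Window sums for each of the 11 positions:
(-9, 2, 14, 12) → sum 19
(2, 14, 12, -3) → sum 25
(14, 12, -3, -10) → sum 13
(12, -3, -10, -11) → sum -12
(-3, -10, -11, 14) → sum -10
(-10, -11, 14, 12) → sum 5
(-11, 14, 12, 15) → sum 30
(14, 12, 15, 8) → sum 49
(12, 15, 8, -6) → sum 29
(15, 8, -6, 12) → sum 29
(8, -6, 12, 4) → sum 18
Maximum of these is 49.

49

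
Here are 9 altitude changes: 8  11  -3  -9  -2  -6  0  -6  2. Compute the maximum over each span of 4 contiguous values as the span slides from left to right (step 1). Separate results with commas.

Sliding a size-4 window across the 9 values:
8 11 -3 -9 → max 11
11 -3 -9 -2 → max 11
-3 -9 -2 -6 → max -2
-9 -2 -6 0 → max 0
-2 -6 0 -6 → max 0
-6 0 -6 2 → max 2

11, 11, -2, 0, 0, 2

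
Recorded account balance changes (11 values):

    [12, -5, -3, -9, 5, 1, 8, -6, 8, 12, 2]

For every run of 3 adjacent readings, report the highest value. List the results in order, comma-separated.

12, -3, 5, 5, 8, 8, 8, 12, 12

Sliding a size-3 window across the 11 values:
(12, -5, -3) → max 12
(-5, -3, -9) → max -3
(-3, -9, 5) → max 5
(-9, 5, 1) → max 5
(5, 1, 8) → max 8
(1, 8, -6) → max 8
(8, -6, 8) → max 8
(-6, 8, 12) → max 12
(8, 12, 2) → max 12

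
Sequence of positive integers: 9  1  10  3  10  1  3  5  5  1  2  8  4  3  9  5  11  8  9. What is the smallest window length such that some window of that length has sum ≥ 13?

2

add 9: running sum 9 < 13
add 1: running sum 10 < 13
add 10: shortest ending here [9, 1, 10] sum 20, len 3
add 3: shortest ending here [10, 3] sum 13, len 2
add 10: shortest ending here [3, 10] sum 13, len 2
add 1: shortest ending here [3, 10, 1] sum 14, len 3
add 3: shortest ending here [10, 1, 3] sum 14, len 3
add 5: shortest ending here [10, 1, 3, 5] sum 19, len 4
add 5: shortest ending here [3, 5, 5] sum 13, len 3
add 1: shortest ending here [3, 5, 5, 1] sum 14, len 4
add 2: shortest ending here [5, 5, 1, 2] sum 13, len 4
add 8: shortest ending here [5, 1, 2, 8] sum 16, len 4
add 4: shortest ending here [2, 8, 4] sum 14, len 3
add 3: shortest ending here [8, 4, 3] sum 15, len 3
add 9: shortest ending here [4, 3, 9] sum 16, len 3
add 5: shortest ending here [9, 5] sum 14, len 2
add 11: shortest ending here [5, 11] sum 16, len 2
add 8: shortest ending here [11, 8] sum 19, len 2
add 9: shortest ending here [8, 9] sum 17, len 2
Shortest qualifying length: 2.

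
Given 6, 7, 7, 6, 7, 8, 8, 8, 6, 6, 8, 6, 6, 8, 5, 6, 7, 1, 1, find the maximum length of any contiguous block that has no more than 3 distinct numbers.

14

add 6: window [6] (1 distinct), len 1
add 7: window [6, 7] (2 distinct), len 2
add 7: window [6, 7, 7] (2 distinct), len 3
add 6: window [6, 7, 7, 6] (2 distinct), len 4
add 7: window [6, 7, 7, 6, 7] (2 distinct), len 5
add 8: window [6, 7, 7, 6, 7, 8] (3 distinct), len 6
add 8: window [6, 7, 7, 6, 7, 8, 8] (3 distinct), len 7
add 8: window [6, 7, 7, 6, 7, 8, 8, 8] (3 distinct), len 8
add 6: window [6, 7, 7, 6, 7, 8, 8, 8, 6] (3 distinct), len 9
add 6: window [6, 7, 7, 6, 7, 8, 8, 8, 6, 6] (3 distinct), len 10
add 8: window [6, 7, 7, 6, 7, 8, 8, 8, 6, 6, 8] (3 distinct), len 11
add 6: window [6, 7, 7, 6, 7, 8, 8, 8, 6, 6, 8, 6] (3 distinct), len 12
add 6: window [6, 7, 7, 6, 7, 8, 8, 8, 6, 6, 8, 6, 6] (3 distinct), len 13
add 8: window [6, 7, 7, 6, 7, 8, 8, 8, 6, 6, 8, 6, 6, 8] (3 distinct), len 14
add 5: window [8, 8, 8, 6, 6, 8, 6, 6, 8, 5] (3 distinct), len 10
add 6: window [8, 8, 8, 6, 6, 8, 6, 6, 8, 5, 6] (3 distinct), len 11
add 7: window [5, 6, 7] (3 distinct), len 3
add 1: window [6, 7, 1] (3 distinct), len 3
add 1: window [6, 7, 1, 1] (3 distinct), len 4
Longest length with ≤3 distinct: 14.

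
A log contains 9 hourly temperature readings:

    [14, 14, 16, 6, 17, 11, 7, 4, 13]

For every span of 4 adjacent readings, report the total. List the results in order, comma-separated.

[14, 14, 16, 6] → sum 50
[14, 16, 6, 17] → sum 53
[16, 6, 17, 11] → sum 50
[6, 17, 11, 7] → sum 41
[17, 11, 7, 4] → sum 39
[11, 7, 4, 13] → sum 35

50, 53, 50, 41, 39, 35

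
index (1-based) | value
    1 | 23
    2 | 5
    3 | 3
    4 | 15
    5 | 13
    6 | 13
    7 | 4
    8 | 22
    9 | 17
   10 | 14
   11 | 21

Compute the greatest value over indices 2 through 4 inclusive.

Elements at indices 2..4: 5, 3, 15
max(5, 3, 15) = 15

15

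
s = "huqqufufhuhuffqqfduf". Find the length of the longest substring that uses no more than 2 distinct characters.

5

Extend right; when distinct count exceeds 2, shrink from the left:
[h] 1 distinct, len 1
[h, u] 2 distinct, len 2
[u, q] 2 distinct, len 2
[u, q, q] 2 distinct, len 3
[u, q, q, u] 2 distinct, len 4
[u, f] 2 distinct, len 2
[u, f, u] 2 distinct, len 3
[u, f, u, f] 2 distinct, len 4
[f, h] 2 distinct, len 2
[h, u] 2 distinct, len 2
[h, u, h] 2 distinct, len 3
[h, u, h, u] 2 distinct, len 4
[u, f] 2 distinct, len 2
[u, f, f] 2 distinct, len 3
[f, f, q] 2 distinct, len 3
[f, f, q, q] 2 distinct, len 4
[f, f, q, q, f] 2 distinct, len 5
[f, d] 2 distinct, len 2
[d, u] 2 distinct, len 2
[u, f] 2 distinct, len 2
Longest length with ≤2 distinct: 5.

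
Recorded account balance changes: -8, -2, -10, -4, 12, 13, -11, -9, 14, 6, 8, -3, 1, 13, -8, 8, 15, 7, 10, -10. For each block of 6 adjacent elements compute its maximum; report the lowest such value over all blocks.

13

Window maxs for each of the 15 positions:
[-8, -2, -10, -4, 12, 13] → max 13
[-2, -10, -4, 12, 13, -11] → max 13
[-10, -4, 12, 13, -11, -9] → max 13
[-4, 12, 13, -11, -9, 14] → max 14
[12, 13, -11, -9, 14, 6] → max 14
[13, -11, -9, 14, 6, 8] → max 14
[-11, -9, 14, 6, 8, -3] → max 14
[-9, 14, 6, 8, -3, 1] → max 14
[14, 6, 8, -3, 1, 13] → max 14
[6, 8, -3, 1, 13, -8] → max 13
[8, -3, 1, 13, -8, 8] → max 13
[-3, 1, 13, -8, 8, 15] → max 15
[1, 13, -8, 8, 15, 7] → max 15
[13, -8, 8, 15, 7, 10] → max 15
[-8, 8, 15, 7, 10, -10] → max 15
Lowest of these is 13.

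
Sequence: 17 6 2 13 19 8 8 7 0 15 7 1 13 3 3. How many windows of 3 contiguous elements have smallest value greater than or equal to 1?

[17, 6, 2] → min 2  ≥ 1 ✓
[6, 2, 13] → min 2  ≥ 1 ✓
[2, 13, 19] → min 2  ≥ 1 ✓
[13, 19, 8] → min 8  ≥ 1 ✓
[19, 8, 8] → min 8  ≥ 1 ✓
[8, 8, 7] → min 7  ≥ 1 ✓
[8, 7, 0] → min 0
[7, 0, 15] → min 0
[0, 15, 7] → min 0
[15, 7, 1] → min 1  ≥ 1 ✓
[7, 1, 13] → min 1  ≥ 1 ✓
[1, 13, 3] → min 1  ≥ 1 ✓
[13, 3, 3] → min 3  ≥ 1 ✓
10 windows satisfy the condition.

10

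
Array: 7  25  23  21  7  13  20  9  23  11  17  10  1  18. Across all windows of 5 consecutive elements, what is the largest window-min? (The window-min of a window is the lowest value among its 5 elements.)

9

Window mins for each of the 10 positions:
(7, 25, 23, 21, 7) → min 7
(25, 23, 21, 7, 13) → min 7
(23, 21, 7, 13, 20) → min 7
(21, 7, 13, 20, 9) → min 7
(7, 13, 20, 9, 23) → min 7
(13, 20, 9, 23, 11) → min 9
(20, 9, 23, 11, 17) → min 9
(9, 23, 11, 17, 10) → min 9
(23, 11, 17, 10, 1) → min 1
(11, 17, 10, 1, 18) → min 1
Largest of these is 9.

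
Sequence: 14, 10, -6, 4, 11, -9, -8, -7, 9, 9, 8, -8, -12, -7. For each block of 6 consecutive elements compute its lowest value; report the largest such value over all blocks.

Each size-6 window and its min:
[14, 10, -6, 4, 11, -9] → min -9
[10, -6, 4, 11, -9, -8] → min -9
[-6, 4, 11, -9, -8, -7] → min -9
[4, 11, -9, -8, -7, 9] → min -9
[11, -9, -8, -7, 9, 9] → min -9
[-9, -8, -7, 9, 9, 8] → min -9
[-8, -7, 9, 9, 8, -8] → min -8
[-7, 9, 9, 8, -8, -12] → min -12
[9, 9, 8, -8, -12, -7] → min -12
Largest of these is -8.

-8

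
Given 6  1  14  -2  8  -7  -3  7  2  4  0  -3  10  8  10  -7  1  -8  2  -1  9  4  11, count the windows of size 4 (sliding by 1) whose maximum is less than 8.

6

[6, 1, 14, -2] → max 14
[1, 14, -2, 8] → max 14
[14, -2, 8, -7] → max 14
[-2, 8, -7, -3] → max 8
[8, -7, -3, 7] → max 8
[-7, -3, 7, 2] → max 7  < 8 ✓
[-3, 7, 2, 4] → max 7  < 8 ✓
[7, 2, 4, 0] → max 7  < 8 ✓
[2, 4, 0, -3] → max 4  < 8 ✓
[4, 0, -3, 10] → max 10
[0, -3, 10, 8] → max 10
[-3, 10, 8, 10] → max 10
[10, 8, 10, -7] → max 10
[8, 10, -7, 1] → max 10
[10, -7, 1, -8] → max 10
[-7, 1, -8, 2] → max 2  < 8 ✓
[1, -8, 2, -1] → max 2  < 8 ✓
[-8, 2, -1, 9] → max 9
[2, -1, 9, 4] → max 9
[-1, 9, 4, 11] → max 11
6 windows satisfy the condition.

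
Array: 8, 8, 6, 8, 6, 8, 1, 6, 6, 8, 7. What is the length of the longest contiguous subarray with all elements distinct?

[8] len 1
[8] len 1
[8, 6] len 2
[6, 8] len 2
[8, 6] len 2
[6, 8] len 2
[6, 8, 1] len 3
[8, 1, 6] len 3
[6] len 1
[6, 8] len 2
[6, 8, 7] len 3
Longest all-distinct length: 3.

3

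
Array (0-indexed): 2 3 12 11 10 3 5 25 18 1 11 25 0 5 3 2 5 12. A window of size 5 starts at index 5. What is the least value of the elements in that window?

1

Elements at indices 5..9: 3, 5, 25, 18, 1
min(3, 5, 25, 18, 1) = 1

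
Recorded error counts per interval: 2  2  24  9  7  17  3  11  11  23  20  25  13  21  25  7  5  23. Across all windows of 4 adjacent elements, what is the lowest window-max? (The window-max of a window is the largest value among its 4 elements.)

17

[2, 2, 24, 9] → max 24
[2, 24, 9, 7] → max 24
[24, 9, 7, 17] → max 24
[9, 7, 17, 3] → max 17
[7, 17, 3, 11] → max 17
[17, 3, 11, 11] → max 17
[3, 11, 11, 23] → max 23
[11, 11, 23, 20] → max 23
[11, 23, 20, 25] → max 25
[23, 20, 25, 13] → max 25
[20, 25, 13, 21] → max 25
[25, 13, 21, 25] → max 25
[13, 21, 25, 7] → max 25
[21, 25, 7, 5] → max 25
[25, 7, 5, 23] → max 25
Lowest of these is 17.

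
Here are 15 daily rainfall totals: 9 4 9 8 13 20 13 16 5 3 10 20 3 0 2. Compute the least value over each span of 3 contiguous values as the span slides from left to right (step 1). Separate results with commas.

Sliding a size-3 window across the 15 values:
9 4 9 → min 4
4 9 8 → min 4
9 8 13 → min 8
8 13 20 → min 8
13 20 13 → min 13
20 13 16 → min 13
13 16 5 → min 5
16 5 3 → min 3
5 3 10 → min 3
3 10 20 → min 3
10 20 3 → min 3
20 3 0 → min 0
3 0 2 → min 0

4, 4, 8, 8, 13, 13, 5, 3, 3, 3, 3, 0, 0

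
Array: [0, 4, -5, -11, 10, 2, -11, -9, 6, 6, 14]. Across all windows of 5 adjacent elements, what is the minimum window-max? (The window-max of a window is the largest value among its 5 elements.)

6

0 4 -5 -11 10 → max 10
4 -5 -11 10 2 → max 10
-5 -11 10 2 -11 → max 10
-11 10 2 -11 -9 → max 10
10 2 -11 -9 6 → max 10
2 -11 -9 6 6 → max 6
-11 -9 6 6 14 → max 14
Minimum of these is 6.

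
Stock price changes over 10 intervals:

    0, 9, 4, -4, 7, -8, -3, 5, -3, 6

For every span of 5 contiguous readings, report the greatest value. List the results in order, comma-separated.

9, 9, 7, 7, 7, 6

0 9 4 -4 7 → max 9
9 4 -4 7 -8 → max 9
4 -4 7 -8 -3 → max 7
-4 7 -8 -3 5 → max 7
7 -8 -3 5 -3 → max 7
-8 -3 5 -3 6 → max 6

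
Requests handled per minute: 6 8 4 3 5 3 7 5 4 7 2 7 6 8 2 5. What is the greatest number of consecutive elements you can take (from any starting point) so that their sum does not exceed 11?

add 6: [6] sum 6, len 1
add 8: [8] sum 8, len 1
add 4: [4] sum 4, len 1
add 3: [4, 3] sum 7, len 2
add 5: [3, 5] sum 8, len 2
add 3: [3, 5, 3] sum 11, len 3
add 7: [3, 7] sum 10, len 2
add 5: [5] sum 5, len 1
add 4: [5, 4] sum 9, len 2
add 7: [4, 7] sum 11, len 2
add 2: [7, 2] sum 9, len 2
add 7: [2, 7] sum 9, len 2
add 6: [6] sum 6, len 1
add 8: [8] sum 8, len 1
add 2: [8, 2] sum 10, len 2
add 5: [2, 5] sum 7, len 2
Longest length seen: 3.

3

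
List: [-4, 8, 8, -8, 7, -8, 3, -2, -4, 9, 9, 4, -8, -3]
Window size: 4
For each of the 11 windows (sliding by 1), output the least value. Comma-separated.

-8, -8, -8, -8, -8, -8, -4, -4, -4, -8, -8

Sliding a size-4 window across the 14 values:
(-4, 8, 8, -8) → min -8
(8, 8, -8, 7) → min -8
(8, -8, 7, -8) → min -8
(-8, 7, -8, 3) → min -8
(7, -8, 3, -2) → min -8
(-8, 3, -2, -4) → min -8
(3, -2, -4, 9) → min -4
(-2, -4, 9, 9) → min -4
(-4, 9, 9, 4) → min -4
(9, 9, 4, -8) → min -8
(9, 4, -8, -3) → min -8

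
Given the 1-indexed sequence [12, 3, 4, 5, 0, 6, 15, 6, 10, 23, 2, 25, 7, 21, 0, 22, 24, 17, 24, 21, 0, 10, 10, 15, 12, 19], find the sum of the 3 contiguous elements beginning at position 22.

Elements at indices 22..24: 10, 10, 15
sum(10, 10, 15) = 35

35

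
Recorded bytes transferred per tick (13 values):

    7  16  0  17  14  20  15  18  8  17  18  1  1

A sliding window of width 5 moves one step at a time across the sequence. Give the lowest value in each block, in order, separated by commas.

(7, 16, 0, 17, 14) → min 0
(16, 0, 17, 14, 20) → min 0
(0, 17, 14, 20, 15) → min 0
(17, 14, 20, 15, 18) → min 14
(14, 20, 15, 18, 8) → min 8
(20, 15, 18, 8, 17) → min 8
(15, 18, 8, 17, 18) → min 8
(18, 8, 17, 18, 1) → min 1
(8, 17, 18, 1, 1) → min 1

0, 0, 0, 14, 8, 8, 8, 1, 1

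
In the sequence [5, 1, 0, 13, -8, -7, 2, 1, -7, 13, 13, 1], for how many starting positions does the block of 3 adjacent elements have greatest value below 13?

4

(5, 1, 0) → max 5  < 13 ✓
(1, 0, 13) → max 13
(0, 13, -8) → max 13
(13, -8, -7) → max 13
(-8, -7, 2) → max 2  < 13 ✓
(-7, 2, 1) → max 2  < 13 ✓
(2, 1, -7) → max 2  < 13 ✓
(1, -7, 13) → max 13
(-7, 13, 13) → max 13
(13, 13, 1) → max 13
4 windows satisfy the condition.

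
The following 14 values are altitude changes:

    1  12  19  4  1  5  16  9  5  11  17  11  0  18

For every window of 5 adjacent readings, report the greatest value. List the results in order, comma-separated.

Sliding a size-5 window across the 14 values:
[1, 12, 19, 4, 1] → max 19
[12, 19, 4, 1, 5] → max 19
[19, 4, 1, 5, 16] → max 19
[4, 1, 5, 16, 9] → max 16
[1, 5, 16, 9, 5] → max 16
[5, 16, 9, 5, 11] → max 16
[16, 9, 5, 11, 17] → max 17
[9, 5, 11, 17, 11] → max 17
[5, 11, 17, 11, 0] → max 17
[11, 17, 11, 0, 18] → max 18

19, 19, 19, 16, 16, 16, 17, 17, 17, 18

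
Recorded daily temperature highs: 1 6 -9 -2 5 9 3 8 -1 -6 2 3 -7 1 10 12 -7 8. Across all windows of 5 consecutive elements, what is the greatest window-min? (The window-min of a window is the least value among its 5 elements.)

-1

[1, 6, -9, -2, 5] → min -9
[6, -9, -2, 5, 9] → min -9
[-9, -2, 5, 9, 3] → min -9
[-2, 5, 9, 3, 8] → min -2
[5, 9, 3, 8, -1] → min -1
[9, 3, 8, -1, -6] → min -6
[3, 8, -1, -6, 2] → min -6
[8, -1, -6, 2, 3] → min -6
[-1, -6, 2, 3, -7] → min -7
[-6, 2, 3, -7, 1] → min -7
[2, 3, -7, 1, 10] → min -7
[3, -7, 1, 10, 12] → min -7
[-7, 1, 10, 12, -7] → min -7
[1, 10, 12, -7, 8] → min -7
Greatest of these is -1.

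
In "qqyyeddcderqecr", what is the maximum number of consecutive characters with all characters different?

5

add q: [q] len 1
add q (repeat q, move left end past it): [q] len 1
add y: [q, y] len 2
add y (repeat y, move left end past it): [y] len 1
add e: [y, e] len 2
add d: [y, e, d] len 3
add d (repeat d, move left end past it): [d] len 1
add c: [d, c] len 2
add d (repeat d, move left end past it): [c, d] len 2
add e: [c, d, e] len 3
add r: [c, d, e, r] len 4
add q: [c, d, e, r, q] len 5
add e (repeat e, move left end past it): [r, q, e] len 3
add c: [r, q, e, c] len 4
add r (repeat r, move left end past it): [q, e, c, r] len 4
Longest all-distinct length: 5.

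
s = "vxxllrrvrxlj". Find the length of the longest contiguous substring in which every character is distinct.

5

[v] len 1
[v, x] len 2
[x] len 1
[x, l] len 2
[l] len 1
[l, r] len 2
[r] len 1
[r, v] len 2
[v, r] len 2
[v, r, x] len 3
[v, r, x, l] len 4
[v, r, x, l, j] len 5
Longest all-distinct length: 5.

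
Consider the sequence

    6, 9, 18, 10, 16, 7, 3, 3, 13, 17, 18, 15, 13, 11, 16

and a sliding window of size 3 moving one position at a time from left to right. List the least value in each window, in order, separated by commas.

(6, 9, 18) → min 6
(9, 18, 10) → min 9
(18, 10, 16) → min 10
(10, 16, 7) → min 7
(16, 7, 3) → min 3
(7, 3, 3) → min 3
(3, 3, 13) → min 3
(3, 13, 17) → min 3
(13, 17, 18) → min 13
(17, 18, 15) → min 15
(18, 15, 13) → min 13
(15, 13, 11) → min 11
(13, 11, 16) → min 11

6, 9, 10, 7, 3, 3, 3, 3, 13, 15, 13, 11, 11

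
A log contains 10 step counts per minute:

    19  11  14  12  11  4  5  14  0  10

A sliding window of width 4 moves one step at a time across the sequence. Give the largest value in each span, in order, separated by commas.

19, 14, 14, 12, 14, 14, 14

[19, 11, 14, 12] → max 19
[11, 14, 12, 11] → max 14
[14, 12, 11, 4] → max 14
[12, 11, 4, 5] → max 12
[11, 4, 5, 14] → max 14
[4, 5, 14, 0] → max 14
[5, 14, 0, 10] → max 14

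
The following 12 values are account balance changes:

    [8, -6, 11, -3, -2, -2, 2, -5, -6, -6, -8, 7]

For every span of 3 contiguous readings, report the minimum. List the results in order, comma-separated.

(8, -6, 11) → min -6
(-6, 11, -3) → min -6
(11, -3, -2) → min -3
(-3, -2, -2) → min -3
(-2, -2, 2) → min -2
(-2, 2, -5) → min -5
(2, -5, -6) → min -6
(-5, -6, -6) → min -6
(-6, -6, -8) → min -8
(-6, -8, 7) → min -8

-6, -6, -3, -3, -2, -5, -6, -6, -8, -8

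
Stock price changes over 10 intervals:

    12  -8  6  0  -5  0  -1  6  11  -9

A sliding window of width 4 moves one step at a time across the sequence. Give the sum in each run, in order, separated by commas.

10, -7, 1, -6, 0, 16, 7

(12, -8, 6, 0) → sum 10
(-8, 6, 0, -5) → sum -7
(6, 0, -5, 0) → sum 1
(0, -5, 0, -1) → sum -6
(-5, 0, -1, 6) → sum 0
(0, -1, 6, 11) → sum 16
(-1, 6, 11, -9) → sum 7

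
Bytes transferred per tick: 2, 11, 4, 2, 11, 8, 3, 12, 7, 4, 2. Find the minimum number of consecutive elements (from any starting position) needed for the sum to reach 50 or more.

7

Extend right; whenever the sum reaches 50, record the length and shrink from the left:
add 2: running sum 2 < 50
add 11: running sum 13 < 50
add 4: running sum 17 < 50
add 2: running sum 19 < 50
add 11: running sum 30 < 50
add 8: running sum 38 < 50
add 3: running sum 41 < 50
end 7: [11, 4, 2, 11, 8, 3, 12] sum 51, len 7
end 8: [11, 4, 2, 11, 8, 3, 12, 7] sum 58, len 8
end 9: [4, 2, 11, 8, 3, 12, 7, 4] sum 51, len 8
end 10: [4, 2, 11, 8, 3, 12, 7, 4, 2] sum 53, len 9
Shortest qualifying length: 7.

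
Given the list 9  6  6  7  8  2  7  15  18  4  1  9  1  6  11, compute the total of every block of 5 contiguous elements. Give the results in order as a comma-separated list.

36, 29, 30, 39, 50, 46, 45, 47, 33, 21, 28

9 6 6 7 8 → sum 36
6 6 7 8 2 → sum 29
6 7 8 2 7 → sum 30
7 8 2 7 15 → sum 39
8 2 7 15 18 → sum 50
2 7 15 18 4 → sum 46
7 15 18 4 1 → sum 45
15 18 4 1 9 → sum 47
18 4 1 9 1 → sum 33
4 1 9 1 6 → sum 21
1 9 1 6 11 → sum 28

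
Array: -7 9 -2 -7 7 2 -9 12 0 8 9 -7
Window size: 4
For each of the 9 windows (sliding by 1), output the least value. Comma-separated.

Sliding a size-4 window across the 12 values:
[-7, 9, -2, -7] → min -7
[9, -2, -7, 7] → min -7
[-2, -7, 7, 2] → min -7
[-7, 7, 2, -9] → min -9
[7, 2, -9, 12] → min -9
[2, -9, 12, 0] → min -9
[-9, 12, 0, 8] → min -9
[12, 0, 8, 9] → min 0
[0, 8, 9, -7] → min -7

-7, -7, -7, -9, -9, -9, -9, 0, -7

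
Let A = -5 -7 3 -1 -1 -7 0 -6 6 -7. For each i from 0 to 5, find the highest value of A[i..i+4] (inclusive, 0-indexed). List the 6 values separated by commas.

3, 3, 3, 0, 6, 6

-5 -7 3 -1 -1 → max 3
-7 3 -1 -1 -7 → max 3
3 -1 -1 -7 0 → max 3
-1 -1 -7 0 -6 → max 0
-1 -7 0 -6 6 → max 6
-7 0 -6 6 -7 → max 6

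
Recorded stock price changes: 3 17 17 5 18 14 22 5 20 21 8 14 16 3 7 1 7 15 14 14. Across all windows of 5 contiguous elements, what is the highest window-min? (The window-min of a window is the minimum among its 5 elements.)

8

3 17 17 5 18 → min 3
17 17 5 18 14 → min 5
17 5 18 14 22 → min 5
5 18 14 22 5 → min 5
18 14 22 5 20 → min 5
14 22 5 20 21 → min 5
22 5 20 21 8 → min 5
5 20 21 8 14 → min 5
20 21 8 14 16 → min 8
21 8 14 16 3 → min 3
8 14 16 3 7 → min 3
14 16 3 7 1 → min 1
16 3 7 1 7 → min 1
3 7 1 7 15 → min 1
7 1 7 15 14 → min 1
1 7 15 14 14 → min 1
Highest of these is 8.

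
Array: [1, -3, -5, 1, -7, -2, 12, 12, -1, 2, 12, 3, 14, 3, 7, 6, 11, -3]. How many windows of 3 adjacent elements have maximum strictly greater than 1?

[1, -3, -5] → max 1
[-3, -5, 1] → max 1
[-5, 1, -7] → max 1
[1, -7, -2] → max 1
[-7, -2, 12] → max 12  > 1 ✓
[-2, 12, 12] → max 12  > 1 ✓
[12, 12, -1] → max 12  > 1 ✓
[12, -1, 2] → max 12  > 1 ✓
[-1, 2, 12] → max 12  > 1 ✓
[2, 12, 3] → max 12  > 1 ✓
[12, 3, 14] → max 14  > 1 ✓
[3, 14, 3] → max 14  > 1 ✓
[14, 3, 7] → max 14  > 1 ✓
[3, 7, 6] → max 7  > 1 ✓
[7, 6, 11] → max 11  > 1 ✓
[6, 11, -3] → max 11  > 1 ✓
12 windows satisfy the condition.

12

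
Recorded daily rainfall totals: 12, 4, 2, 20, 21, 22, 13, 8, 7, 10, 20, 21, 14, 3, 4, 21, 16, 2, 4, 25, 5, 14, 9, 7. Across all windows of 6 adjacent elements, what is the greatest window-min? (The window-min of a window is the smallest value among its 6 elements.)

(12, 4, 2, 20, 21, 22) → min 2
(4, 2, 20, 21, 22, 13) → min 2
(2, 20, 21, 22, 13, 8) → min 2
(20, 21, 22, 13, 8, 7) → min 7
(21, 22, 13, 8, 7, 10) → min 7
(22, 13, 8, 7, 10, 20) → min 7
(13, 8, 7, 10, 20, 21) → min 7
(8, 7, 10, 20, 21, 14) → min 7
(7, 10, 20, 21, 14, 3) → min 3
(10, 20, 21, 14, 3, 4) → min 3
(20, 21, 14, 3, 4, 21) → min 3
(21, 14, 3, 4, 21, 16) → min 3
(14, 3, 4, 21, 16, 2) → min 2
(3, 4, 21, 16, 2, 4) → min 2
(4, 21, 16, 2, 4, 25) → min 2
(21, 16, 2, 4, 25, 5) → min 2
(16, 2, 4, 25, 5, 14) → min 2
(2, 4, 25, 5, 14, 9) → min 2
(4, 25, 5, 14, 9, 7) → min 4
Greatest of these is 7.

7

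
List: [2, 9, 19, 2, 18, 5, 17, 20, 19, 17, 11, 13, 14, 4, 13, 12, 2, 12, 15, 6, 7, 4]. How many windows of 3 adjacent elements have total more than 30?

11

[2, 9, 19] → sum 30
[9, 19, 2] → sum 30
[19, 2, 18] → sum 39  > 30 ✓
[2, 18, 5] → sum 25
[18, 5, 17] → sum 40  > 30 ✓
[5, 17, 20] → sum 42  > 30 ✓
[17, 20, 19] → sum 56  > 30 ✓
[20, 19, 17] → sum 56  > 30 ✓
[19, 17, 11] → sum 47  > 30 ✓
[17, 11, 13] → sum 41  > 30 ✓
[11, 13, 14] → sum 38  > 30 ✓
[13, 14, 4] → sum 31  > 30 ✓
[14, 4, 13] → sum 31  > 30 ✓
[4, 13, 12] → sum 29
[13, 12, 2] → sum 27
[12, 2, 12] → sum 26
[2, 12, 15] → sum 29
[12, 15, 6] → sum 33  > 30 ✓
[15, 6, 7] → sum 28
[6, 7, 4] → sum 17
11 windows satisfy the condition.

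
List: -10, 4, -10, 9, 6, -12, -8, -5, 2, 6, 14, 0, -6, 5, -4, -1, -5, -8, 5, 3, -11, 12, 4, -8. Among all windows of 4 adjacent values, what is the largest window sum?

-10 4 -10 9 → sum -7
4 -10 9 6 → sum 9
-10 9 6 -12 → sum -7
9 6 -12 -8 → sum -5
6 -12 -8 -5 → sum -19
-12 -8 -5 2 → sum -23
-8 -5 2 6 → sum -5
-5 2 6 14 → sum 17
2 6 14 0 → sum 22
6 14 0 -6 → sum 14
14 0 -6 5 → sum 13
0 -6 5 -4 → sum -5
-6 5 -4 -1 → sum -6
5 -4 -1 -5 → sum -5
-4 -1 -5 -8 → sum -18
-1 -5 -8 5 → sum -9
-5 -8 5 3 → sum -5
-8 5 3 -11 → sum -11
5 3 -11 12 → sum 9
3 -11 12 4 → sum 8
-11 12 4 -8 → sum -3
Largest of these is 22.

22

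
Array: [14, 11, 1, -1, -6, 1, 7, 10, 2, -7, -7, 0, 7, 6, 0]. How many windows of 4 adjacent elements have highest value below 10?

[14, 11, 1, -1] → max 14
[11, 1, -1, -6] → max 11
[1, -1, -6, 1] → max 1  < 10 ✓
[-1, -6, 1, 7] → max 7  < 10 ✓
[-6, 1, 7, 10] → max 10
[1, 7, 10, 2] → max 10
[7, 10, 2, -7] → max 10
[10, 2, -7, -7] → max 10
[2, -7, -7, 0] → max 2  < 10 ✓
[-7, -7, 0, 7] → max 7  < 10 ✓
[-7, 0, 7, 6] → max 7  < 10 ✓
[0, 7, 6, 0] → max 7  < 10 ✓
6 windows satisfy the condition.

6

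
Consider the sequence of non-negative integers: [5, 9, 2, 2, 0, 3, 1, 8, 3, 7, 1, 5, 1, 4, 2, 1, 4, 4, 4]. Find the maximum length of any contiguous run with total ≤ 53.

→ 5: sum 5, len 1
→ 9: sum 14, len 2
→ 2: sum 16, len 3
→ 2: sum 18, len 4
→ 0: sum 18, len 5
→ 3: sum 21, len 6
→ 1: sum 22, len 7
→ 8: sum 30, len 8
→ 3: sum 33, len 9
→ 7: sum 40, len 10
→ 1: sum 41, len 11
→ 5: sum 46, len 12
→ 1: sum 47, len 13
→ 4: sum 51, len 14
→ 2: sum 53, len 15
→ 1 (dropped 5): sum 49, len 15
→ 4: sum 53, len 16
→ 4 (dropped 9): sum 48, len 16
→ 4: sum 52, len 17
Longest length seen: 17.

17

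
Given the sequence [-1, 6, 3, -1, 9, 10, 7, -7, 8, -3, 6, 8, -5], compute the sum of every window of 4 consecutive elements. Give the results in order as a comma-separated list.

Sliding a size-4 window across the 13 values:
-1 6 3 -1 → sum 7
6 3 -1 9 → sum 17
3 -1 9 10 → sum 21
-1 9 10 7 → sum 25
9 10 7 -7 → sum 19
10 7 -7 8 → sum 18
7 -7 8 -3 → sum 5
-7 8 -3 6 → sum 4
8 -3 6 8 → sum 19
-3 6 8 -5 → sum 6

7, 17, 21, 25, 19, 18, 5, 4, 19, 6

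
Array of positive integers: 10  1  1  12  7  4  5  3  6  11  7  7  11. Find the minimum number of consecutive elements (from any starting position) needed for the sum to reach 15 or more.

2

add 10: running sum 10 < 15
add 1: running sum 11 < 15
add 1: running sum 12 < 15
add 12: shortest ending here [10, 1, 1, 12] sum 24, len 4
add 7: shortest ending here [12, 7] sum 19, len 2
add 4: shortest ending here [12, 7, 4] sum 23, len 3
add 5: shortest ending here [7, 4, 5] sum 16, len 3
add 3: shortest ending here [7, 4, 5, 3] sum 19, len 4
add 6: shortest ending here [4, 5, 3, 6] sum 18, len 4
add 11: shortest ending here [6, 11] sum 17, len 2
add 7: shortest ending here [11, 7] sum 18, len 2
add 7: shortest ending here [11, 7, 7] sum 25, len 3
add 11: shortest ending here [7, 11] sum 18, len 2
Shortest qualifying length: 2.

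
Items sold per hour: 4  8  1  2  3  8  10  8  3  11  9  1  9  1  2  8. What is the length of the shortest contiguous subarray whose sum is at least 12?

Extend right; whenever the sum reaches 12, record the length and shrink from the left:
add 4: running sum 4 < 12
end 1: [4, 8] sum 12, len 2
end 2: [4, 8, 1] sum 13, len 3
end 3: [4, 8, 1, 2] sum 15, len 4
end 4: [8, 1, 2, 3] sum 14, len 4
end 5: [2, 3, 8] sum 13, len 3
end 6: [8, 10] sum 18, len 2
end 7: [10, 8] sum 18, len 2
end 8: [10, 8, 3] sum 21, len 3
end 9: [3, 11] sum 14, len 2
end 10: [11, 9] sum 20, len 2
end 11: [11, 9, 1] sum 21, len 3
end 12: [9, 1, 9] sum 19, len 3
end 13: [9, 1, 9, 1] sum 20, len 4
end 14: [9, 1, 2] sum 12, len 3
end 15: [9, 1, 2, 8] sum 20, len 4
Shortest qualifying length: 2.

2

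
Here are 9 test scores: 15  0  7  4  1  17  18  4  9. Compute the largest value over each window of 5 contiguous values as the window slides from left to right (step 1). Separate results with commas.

15, 17, 18, 18, 18

15 0 7 4 1 → max 15
0 7 4 1 17 → max 17
7 4 1 17 18 → max 18
4 1 17 18 4 → max 18
1 17 18 4 9 → max 18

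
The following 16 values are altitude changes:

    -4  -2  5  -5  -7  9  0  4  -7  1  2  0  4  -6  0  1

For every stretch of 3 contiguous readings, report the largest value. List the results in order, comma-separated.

5, 5, 5, 9, 9, 9, 4, 4, 2, 2, 4, 4, 4, 1

-4 -2 5 → max 5
-2 5 -5 → max 5
5 -5 -7 → max 5
-5 -7 9 → max 9
-7 9 0 → max 9
9 0 4 → max 9
0 4 -7 → max 4
4 -7 1 → max 4
-7 1 2 → max 2
1 2 0 → max 2
2 0 4 → max 4
0 4 -6 → max 4
4 -6 0 → max 4
-6 0 1 → max 1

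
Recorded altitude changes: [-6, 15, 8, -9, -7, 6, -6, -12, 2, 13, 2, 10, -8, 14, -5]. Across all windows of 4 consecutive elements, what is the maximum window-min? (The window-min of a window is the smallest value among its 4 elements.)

2

[-6, 15, 8, -9] → min -9
[15, 8, -9, -7] → min -9
[8, -9, -7, 6] → min -9
[-9, -7, 6, -6] → min -9
[-7, 6, -6, -12] → min -12
[6, -6, -12, 2] → min -12
[-6, -12, 2, 13] → min -12
[-12, 2, 13, 2] → min -12
[2, 13, 2, 10] → min 2
[13, 2, 10, -8] → min -8
[2, 10, -8, 14] → min -8
[10, -8, 14, -5] → min -8
Maximum of these is 2.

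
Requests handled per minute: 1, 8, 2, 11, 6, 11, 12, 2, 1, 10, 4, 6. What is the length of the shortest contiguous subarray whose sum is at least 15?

Extend right; whenever the sum reaches 15, record the length and shrink from the left:
add 1: running sum 1 < 15
add 8: running sum 9 < 15
add 2: running sum 11 < 15
add 11: shortest ending here [8, 2, 11] sum 21, len 3
add 6: shortest ending here [11, 6] sum 17, len 2
add 11: shortest ending here [6, 11] sum 17, len 2
add 12: shortest ending here [11, 12] sum 23, len 2
add 2: shortest ending here [11, 12, 2] sum 25, len 3
add 1: shortest ending here [12, 2, 1] sum 15, len 3
add 10: shortest ending here [12, 2, 1, 10] sum 25, len 4
add 4: shortest ending here [1, 10, 4] sum 15, len 3
add 6: shortest ending here [10, 4, 6] sum 20, len 3
Shortest qualifying length: 2.

2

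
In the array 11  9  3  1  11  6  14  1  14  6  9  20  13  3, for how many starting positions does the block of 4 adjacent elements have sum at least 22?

10

11 9 3 1 → sum 24  ≥ 22 ✓
9 3 1 11 → sum 24  ≥ 22 ✓
3 1 11 6 → sum 21
1 11 6 14 → sum 32  ≥ 22 ✓
11 6 14 1 → sum 32  ≥ 22 ✓
6 14 1 14 → sum 35  ≥ 22 ✓
14 1 14 6 → sum 35  ≥ 22 ✓
1 14 6 9 → sum 30  ≥ 22 ✓
14 6 9 20 → sum 49  ≥ 22 ✓
6 9 20 13 → sum 48  ≥ 22 ✓
9 20 13 3 → sum 45  ≥ 22 ✓
10 windows satisfy the condition.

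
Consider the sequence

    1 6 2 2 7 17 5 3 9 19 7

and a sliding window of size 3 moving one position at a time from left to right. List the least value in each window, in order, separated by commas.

(1, 6, 2) → min 1
(6, 2, 2) → min 2
(2, 2, 7) → min 2
(2, 7, 17) → min 2
(7, 17, 5) → min 5
(17, 5, 3) → min 3
(5, 3, 9) → min 3
(3, 9, 19) → min 3
(9, 19, 7) → min 7

1, 2, 2, 2, 5, 3, 3, 3, 7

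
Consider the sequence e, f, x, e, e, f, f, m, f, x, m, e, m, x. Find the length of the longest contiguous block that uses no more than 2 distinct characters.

4

add e: window [e] (1 distinct), len 1
add f: window [e, f] (2 distinct), len 2
add x: window [f, x] (2 distinct), len 2
add e: window [x, e] (2 distinct), len 2
add e: window [x, e, e] (2 distinct), len 3
add f: window [e, e, f] (2 distinct), len 3
add f: window [e, e, f, f] (2 distinct), len 4
add m: window [f, f, m] (2 distinct), len 3
add f: window [f, f, m, f] (2 distinct), len 4
add x: window [f, x] (2 distinct), len 2
add m: window [x, m] (2 distinct), len 2
add e: window [m, e] (2 distinct), len 2
add m: window [m, e, m] (2 distinct), len 3
add x: window [m, x] (2 distinct), len 2
Longest length with ≤2 distinct: 4.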